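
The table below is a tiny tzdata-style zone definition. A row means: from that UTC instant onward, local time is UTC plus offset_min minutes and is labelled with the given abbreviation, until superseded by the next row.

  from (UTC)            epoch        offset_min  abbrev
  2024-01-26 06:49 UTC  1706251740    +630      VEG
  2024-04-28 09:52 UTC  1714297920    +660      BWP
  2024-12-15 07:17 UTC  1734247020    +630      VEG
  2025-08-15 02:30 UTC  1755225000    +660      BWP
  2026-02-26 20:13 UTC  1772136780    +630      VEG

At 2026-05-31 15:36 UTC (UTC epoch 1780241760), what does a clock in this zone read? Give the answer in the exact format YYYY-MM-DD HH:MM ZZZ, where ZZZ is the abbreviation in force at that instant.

Query: 2026-05-31 15:36 UTC
Rule 5/5 (VEG, +10:30): 2026-02-26 20:13 UTC ≤ query < +∞
15·60 + 36 + 630 = 1566 min
1566 = 1·1440 + 126; 126 = 2·60 + 6 → 02:06, 2026-05-31 + 1 day = 2026-06-01
→ 2026-06-01 02:06 VEG

2026-06-01 02:06 VEG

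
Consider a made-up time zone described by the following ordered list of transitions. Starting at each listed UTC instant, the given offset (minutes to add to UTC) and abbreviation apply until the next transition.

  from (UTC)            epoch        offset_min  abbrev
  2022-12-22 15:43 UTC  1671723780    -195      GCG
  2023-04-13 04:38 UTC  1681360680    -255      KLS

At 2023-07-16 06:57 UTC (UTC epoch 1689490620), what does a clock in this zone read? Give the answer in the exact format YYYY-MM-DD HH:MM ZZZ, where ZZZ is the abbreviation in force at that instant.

Query: 2023-07-16 06:57 UTC
Rule 2/2 (KLS, -04:15): 2023-04-13 04:38 UTC ≤ query < +∞
6·60 + 57 - 255 = 162 min
162 = 0·1440 + 162; 162 = 2·60 + 42 → 02:42, same day
→ 2023-07-16 02:42 KLS

2023-07-16 02:42 KLS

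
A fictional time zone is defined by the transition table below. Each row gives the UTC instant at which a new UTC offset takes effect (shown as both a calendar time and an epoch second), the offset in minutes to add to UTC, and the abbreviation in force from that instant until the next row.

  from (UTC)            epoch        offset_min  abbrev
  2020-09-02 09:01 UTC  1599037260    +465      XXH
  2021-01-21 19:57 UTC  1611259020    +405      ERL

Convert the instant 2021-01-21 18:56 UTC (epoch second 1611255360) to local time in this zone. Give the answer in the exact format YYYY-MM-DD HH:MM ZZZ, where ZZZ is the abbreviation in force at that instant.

2021-01-22 02:41 XXH

Query: 2021-01-21 18:56 UTC
Rule 1/2 (XXH, +07:45): 2020-09-02 09:01 UTC ≤ query < 2021-01-21 19:57 UTC
18·60 + 56 + 465 = 1601 min
1601 = 1·1440 + 161; 161 = 2·60 + 41 → 02:41, 2021-01-21 + 1 day = 2021-01-22
→ 2021-01-22 02:41 XXH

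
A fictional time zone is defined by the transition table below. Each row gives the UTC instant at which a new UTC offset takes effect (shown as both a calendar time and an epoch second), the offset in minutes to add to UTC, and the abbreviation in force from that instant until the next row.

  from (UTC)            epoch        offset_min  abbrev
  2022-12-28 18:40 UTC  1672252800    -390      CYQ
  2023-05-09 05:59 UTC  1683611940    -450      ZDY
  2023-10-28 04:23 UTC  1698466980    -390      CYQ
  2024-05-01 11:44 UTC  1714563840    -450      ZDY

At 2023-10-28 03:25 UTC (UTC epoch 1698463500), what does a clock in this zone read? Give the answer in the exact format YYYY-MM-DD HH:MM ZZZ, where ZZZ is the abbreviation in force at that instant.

2023-10-27 19:55 ZDY

Query: 2023-10-28 03:25 UTC
Rule 2/4 (ZDY, -07:30): 2023-05-09 05:59 UTC ≤ query < 2023-10-28 04:23 UTC
3·60 + 25 - 450 = -245 min
-245 = -1·1440 + 1195; 1195 = 19·60 + 55 → 19:55, 2023-10-28 - 1 day = 2023-10-27
→ 2023-10-27 19:55 ZDY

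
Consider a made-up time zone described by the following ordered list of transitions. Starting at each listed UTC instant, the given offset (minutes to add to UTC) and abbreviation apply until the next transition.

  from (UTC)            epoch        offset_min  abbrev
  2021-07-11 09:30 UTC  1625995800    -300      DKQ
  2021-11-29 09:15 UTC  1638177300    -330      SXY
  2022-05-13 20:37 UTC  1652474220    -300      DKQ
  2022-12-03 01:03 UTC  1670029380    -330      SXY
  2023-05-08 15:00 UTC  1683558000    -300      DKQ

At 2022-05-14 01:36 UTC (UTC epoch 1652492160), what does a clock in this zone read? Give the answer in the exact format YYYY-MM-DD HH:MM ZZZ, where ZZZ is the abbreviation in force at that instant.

Query: 2022-05-14 01:36 UTC
Rule 3/5 (DKQ, -05:00): 2022-05-13 20:37 UTC ≤ query < 2022-12-03 01:03 UTC
1·60 + 36 - 300 = -204 min
-204 = -1·1440 + 1236; 1236 = 20·60 + 36 → 20:36, 2022-05-14 - 1 day = 2022-05-13
→ 2022-05-13 20:36 DKQ

2022-05-13 20:36 DKQ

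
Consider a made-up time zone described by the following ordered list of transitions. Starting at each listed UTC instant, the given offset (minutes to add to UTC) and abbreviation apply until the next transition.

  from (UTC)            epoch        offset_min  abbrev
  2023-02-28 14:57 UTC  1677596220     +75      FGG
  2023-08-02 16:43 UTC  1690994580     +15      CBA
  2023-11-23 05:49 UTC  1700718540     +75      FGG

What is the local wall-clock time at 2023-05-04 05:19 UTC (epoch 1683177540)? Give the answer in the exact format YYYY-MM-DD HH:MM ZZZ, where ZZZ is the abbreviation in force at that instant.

Query: 2023-05-04 05:19 UTC
Rule 1/3 (FGG, +01:15): 2023-02-28 14:57 UTC ≤ query < 2023-08-02 16:43 UTC
5·60 + 19 + 75 = 394 min
394 = 0·1440 + 394; 394 = 6·60 + 34 → 06:34, same day
→ 2023-05-04 06:34 FGG

2023-05-04 06:34 FGG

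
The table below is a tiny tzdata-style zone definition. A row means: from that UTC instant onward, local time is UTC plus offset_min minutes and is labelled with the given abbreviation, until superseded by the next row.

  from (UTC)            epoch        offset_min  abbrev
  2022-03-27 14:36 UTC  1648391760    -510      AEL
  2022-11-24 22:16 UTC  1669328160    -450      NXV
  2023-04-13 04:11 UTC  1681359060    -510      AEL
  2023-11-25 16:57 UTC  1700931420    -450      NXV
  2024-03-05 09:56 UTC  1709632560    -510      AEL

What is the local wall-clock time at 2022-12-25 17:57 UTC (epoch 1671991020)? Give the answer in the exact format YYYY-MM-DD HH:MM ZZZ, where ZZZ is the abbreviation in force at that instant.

2022-12-25 10:27 NXV

Query: 2022-12-25 17:57 UTC
Rule 2/5 (NXV, -07:30): 2022-11-24 22:16 UTC ≤ query < 2023-04-13 04:11 UTC
17·60 + 57 - 450 = 627 min
627 = 0·1440 + 627; 627 = 10·60 + 27 → 10:27, same day
→ 2022-12-25 10:27 NXV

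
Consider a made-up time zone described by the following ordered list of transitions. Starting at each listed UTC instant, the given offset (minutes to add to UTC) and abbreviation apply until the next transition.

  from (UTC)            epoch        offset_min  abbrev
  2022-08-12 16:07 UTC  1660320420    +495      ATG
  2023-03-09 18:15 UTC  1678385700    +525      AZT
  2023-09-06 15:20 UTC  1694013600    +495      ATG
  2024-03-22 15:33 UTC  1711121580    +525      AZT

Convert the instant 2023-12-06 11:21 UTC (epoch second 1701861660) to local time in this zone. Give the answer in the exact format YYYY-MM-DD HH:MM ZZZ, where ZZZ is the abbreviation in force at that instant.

2023-12-06 19:36 ATG

Query: 2023-12-06 11:21 UTC
Rule 3/4 (ATG, +08:15): 2023-09-06 15:20 UTC ≤ query < 2024-03-22 15:33 UTC
11·60 + 21 + 495 = 1176 min
1176 = 0·1440 + 1176; 1176 = 19·60 + 36 → 19:36, same day
→ 2023-12-06 19:36 ATG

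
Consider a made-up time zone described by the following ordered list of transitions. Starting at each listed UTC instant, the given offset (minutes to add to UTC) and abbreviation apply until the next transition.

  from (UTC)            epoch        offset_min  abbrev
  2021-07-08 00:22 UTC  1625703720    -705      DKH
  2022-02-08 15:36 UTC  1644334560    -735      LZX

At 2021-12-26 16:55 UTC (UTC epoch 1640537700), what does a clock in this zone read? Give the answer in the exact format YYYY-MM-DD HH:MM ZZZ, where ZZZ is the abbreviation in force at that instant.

Query: 2021-12-26 16:55 UTC
Rule 1/2 (DKH, -11:45): 2021-07-08 00:22 UTC ≤ query < 2022-02-08 15:36 UTC
16·60 + 55 - 705 = 310 min
310 = 0·1440 + 310; 310 = 5·60 + 10 → 05:10, same day
→ 2021-12-26 05:10 DKH

2021-12-26 05:10 DKH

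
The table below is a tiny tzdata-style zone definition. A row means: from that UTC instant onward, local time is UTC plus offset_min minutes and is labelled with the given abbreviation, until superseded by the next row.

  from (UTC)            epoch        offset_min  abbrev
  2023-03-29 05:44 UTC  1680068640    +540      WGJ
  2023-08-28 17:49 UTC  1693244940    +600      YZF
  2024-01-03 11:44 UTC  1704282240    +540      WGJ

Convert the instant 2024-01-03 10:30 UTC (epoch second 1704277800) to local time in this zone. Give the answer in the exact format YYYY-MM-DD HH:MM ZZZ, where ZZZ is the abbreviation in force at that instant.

2024-01-03 20:30 YZF

Query: 2024-01-03 10:30 UTC
Rule 2/3 (YZF, +10:00): 2023-08-28 17:49 UTC ≤ query < 2024-01-03 11:44 UTC
10·60 + 30 + 600 = 1230 min
1230 = 0·1440 + 1230; 1230 = 20·60 + 30 → 20:30, same day
→ 2024-01-03 20:30 YZF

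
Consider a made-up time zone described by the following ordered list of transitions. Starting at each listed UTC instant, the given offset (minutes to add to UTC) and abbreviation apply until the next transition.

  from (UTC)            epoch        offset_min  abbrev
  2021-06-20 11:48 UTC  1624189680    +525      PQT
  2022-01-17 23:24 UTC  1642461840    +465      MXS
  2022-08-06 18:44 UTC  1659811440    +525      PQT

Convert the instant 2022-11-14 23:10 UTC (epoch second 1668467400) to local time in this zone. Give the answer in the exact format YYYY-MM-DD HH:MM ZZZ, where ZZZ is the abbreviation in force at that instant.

2022-11-15 07:55 PQT

Query: 2022-11-14 23:10 UTC
Rule 3/3 (PQT, +08:45): 2022-08-06 18:44 UTC ≤ query < +∞
23·60 + 10 + 525 = 1915 min
1915 = 1·1440 + 475; 475 = 7·60 + 55 → 07:55, 2022-11-14 + 1 day = 2022-11-15
→ 2022-11-15 07:55 PQT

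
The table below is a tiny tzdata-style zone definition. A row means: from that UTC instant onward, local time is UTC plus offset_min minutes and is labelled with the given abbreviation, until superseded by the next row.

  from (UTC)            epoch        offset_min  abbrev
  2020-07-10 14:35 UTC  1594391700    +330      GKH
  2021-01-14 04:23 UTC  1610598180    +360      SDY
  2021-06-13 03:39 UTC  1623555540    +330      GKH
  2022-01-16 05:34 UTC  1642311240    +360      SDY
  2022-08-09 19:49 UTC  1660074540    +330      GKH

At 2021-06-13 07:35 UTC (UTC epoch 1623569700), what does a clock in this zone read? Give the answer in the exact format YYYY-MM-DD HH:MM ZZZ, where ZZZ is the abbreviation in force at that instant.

Query: 2021-06-13 07:35 UTC
Rule 3/5 (GKH, +05:30): 2021-06-13 03:39 UTC ≤ query < 2022-01-16 05:34 UTC
7·60 + 35 + 330 = 785 min
785 = 0·1440 + 785; 785 = 13·60 + 5 → 13:05, same day
→ 2021-06-13 13:05 GKH

2021-06-13 13:05 GKH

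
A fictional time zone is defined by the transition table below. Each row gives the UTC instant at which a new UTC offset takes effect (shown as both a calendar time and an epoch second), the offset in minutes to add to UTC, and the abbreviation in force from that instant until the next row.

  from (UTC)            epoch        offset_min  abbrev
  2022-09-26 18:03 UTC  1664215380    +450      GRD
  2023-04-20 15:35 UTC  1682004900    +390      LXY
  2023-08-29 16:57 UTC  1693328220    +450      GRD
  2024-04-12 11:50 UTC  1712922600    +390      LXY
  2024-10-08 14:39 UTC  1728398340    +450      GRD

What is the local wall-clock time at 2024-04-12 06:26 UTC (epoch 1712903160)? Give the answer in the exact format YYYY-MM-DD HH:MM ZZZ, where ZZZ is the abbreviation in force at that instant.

2024-04-12 13:56 GRD

Query: 2024-04-12 06:26 UTC
Rule 3/5 (GRD, +07:30): 2023-08-29 16:57 UTC ≤ query < 2024-04-12 11:50 UTC
6·60 + 26 + 450 = 836 min
836 = 0·1440 + 836; 836 = 13·60 + 56 → 13:56, same day
→ 2024-04-12 13:56 GRD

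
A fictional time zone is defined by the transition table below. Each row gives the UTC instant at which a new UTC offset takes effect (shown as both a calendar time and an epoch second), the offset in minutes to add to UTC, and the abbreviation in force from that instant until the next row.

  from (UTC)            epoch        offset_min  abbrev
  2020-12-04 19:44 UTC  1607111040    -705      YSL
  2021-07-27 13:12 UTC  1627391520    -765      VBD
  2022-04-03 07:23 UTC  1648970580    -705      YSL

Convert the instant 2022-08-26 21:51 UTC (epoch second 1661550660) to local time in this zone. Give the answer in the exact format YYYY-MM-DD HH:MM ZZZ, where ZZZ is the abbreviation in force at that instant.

Query: 2022-08-26 21:51 UTC
Rule 3/3 (YSL, -11:45): 2022-04-03 07:23 UTC ≤ query < +∞
21·60 + 51 - 705 = 606 min
606 = 0·1440 + 606; 606 = 10·60 + 6 → 10:06, same day
→ 2022-08-26 10:06 YSL

2022-08-26 10:06 YSL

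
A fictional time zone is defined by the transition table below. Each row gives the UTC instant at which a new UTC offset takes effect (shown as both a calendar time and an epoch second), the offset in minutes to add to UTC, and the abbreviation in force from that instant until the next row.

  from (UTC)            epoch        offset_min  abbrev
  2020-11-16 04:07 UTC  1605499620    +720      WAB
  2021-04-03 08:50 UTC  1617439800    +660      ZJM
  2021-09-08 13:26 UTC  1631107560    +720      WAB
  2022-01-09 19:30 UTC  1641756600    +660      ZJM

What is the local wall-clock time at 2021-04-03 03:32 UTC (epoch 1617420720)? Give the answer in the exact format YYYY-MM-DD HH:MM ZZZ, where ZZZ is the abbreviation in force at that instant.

2021-04-03 15:32 WAB

Query: 2021-04-03 03:32 UTC
Rule 1/4 (WAB, +12:00): 2020-11-16 04:07 UTC ≤ query < 2021-04-03 08:50 UTC
3·60 + 32 + 720 = 932 min
932 = 0·1440 + 932; 932 = 15·60 + 32 → 15:32, same day
→ 2021-04-03 15:32 WAB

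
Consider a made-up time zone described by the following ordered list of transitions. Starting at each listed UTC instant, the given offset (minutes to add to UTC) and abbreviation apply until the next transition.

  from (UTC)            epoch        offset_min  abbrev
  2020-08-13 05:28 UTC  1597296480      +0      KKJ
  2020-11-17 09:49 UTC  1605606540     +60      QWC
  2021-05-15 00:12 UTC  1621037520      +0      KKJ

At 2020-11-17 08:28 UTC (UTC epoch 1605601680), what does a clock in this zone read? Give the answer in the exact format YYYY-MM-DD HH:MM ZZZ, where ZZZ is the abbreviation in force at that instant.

Query: 2020-11-17 08:28 UTC
Rule 1/3 (KKJ, +00:00): 2020-08-13 05:28 UTC ≤ query < 2020-11-17 09:49 UTC
8·60 + 28 + 0 = 508 min
508 = 0·1440 + 508; 508 = 8·60 + 28 → 08:28, same day
→ 2020-11-17 08:28 KKJ

2020-11-17 08:28 KKJ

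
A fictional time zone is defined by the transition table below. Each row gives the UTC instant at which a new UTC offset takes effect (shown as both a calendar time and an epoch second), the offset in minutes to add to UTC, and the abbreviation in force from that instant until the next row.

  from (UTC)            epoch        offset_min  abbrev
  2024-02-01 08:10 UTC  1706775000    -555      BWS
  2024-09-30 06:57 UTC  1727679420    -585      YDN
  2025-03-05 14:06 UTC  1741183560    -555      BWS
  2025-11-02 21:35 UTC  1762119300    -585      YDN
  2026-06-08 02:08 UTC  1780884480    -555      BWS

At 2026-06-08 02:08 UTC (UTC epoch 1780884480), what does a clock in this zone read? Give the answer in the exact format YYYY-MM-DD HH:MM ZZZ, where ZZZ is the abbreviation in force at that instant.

Query: 2026-06-08 02:08 UTC
Rule 5/5 (BWS, -09:15): 2026-06-08 02:08 UTC ≤ query < +∞
2·60 + 8 - 555 = -427 min
-427 = -1·1440 + 1013; 1013 = 16·60 + 53 → 16:53, 2026-06-08 - 1 day = 2026-06-07
→ 2026-06-07 16:53 BWS

2026-06-07 16:53 BWS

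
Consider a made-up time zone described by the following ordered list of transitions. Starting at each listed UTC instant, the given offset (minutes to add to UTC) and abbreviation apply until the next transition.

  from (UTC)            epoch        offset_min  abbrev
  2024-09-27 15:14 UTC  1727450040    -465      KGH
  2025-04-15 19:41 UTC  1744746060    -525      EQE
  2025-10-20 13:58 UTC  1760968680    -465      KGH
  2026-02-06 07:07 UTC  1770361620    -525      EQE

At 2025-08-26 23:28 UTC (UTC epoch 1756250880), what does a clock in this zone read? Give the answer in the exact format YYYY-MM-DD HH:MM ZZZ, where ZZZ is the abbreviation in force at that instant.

2025-08-26 14:43 EQE

Query: 2025-08-26 23:28 UTC
Rule 2/4 (EQE, -08:45): 2025-04-15 19:41 UTC ≤ query < 2025-10-20 13:58 UTC
23·60 + 28 - 525 = 883 min
883 = 0·1440 + 883; 883 = 14·60 + 43 → 14:43, same day
→ 2025-08-26 14:43 EQE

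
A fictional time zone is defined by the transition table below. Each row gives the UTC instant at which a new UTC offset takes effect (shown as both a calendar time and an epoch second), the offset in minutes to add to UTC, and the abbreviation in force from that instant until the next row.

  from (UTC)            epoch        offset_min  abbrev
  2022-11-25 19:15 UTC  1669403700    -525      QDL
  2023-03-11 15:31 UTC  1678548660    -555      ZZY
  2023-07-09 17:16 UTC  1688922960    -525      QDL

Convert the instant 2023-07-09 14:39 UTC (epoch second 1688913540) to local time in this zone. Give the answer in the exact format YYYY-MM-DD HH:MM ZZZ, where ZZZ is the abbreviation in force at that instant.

Query: 2023-07-09 14:39 UTC
Rule 2/3 (ZZY, -09:15): 2023-03-11 15:31 UTC ≤ query < 2023-07-09 17:16 UTC
14·60 + 39 - 555 = 324 min
324 = 0·1440 + 324; 324 = 5·60 + 24 → 05:24, same day
→ 2023-07-09 05:24 ZZY

2023-07-09 05:24 ZZY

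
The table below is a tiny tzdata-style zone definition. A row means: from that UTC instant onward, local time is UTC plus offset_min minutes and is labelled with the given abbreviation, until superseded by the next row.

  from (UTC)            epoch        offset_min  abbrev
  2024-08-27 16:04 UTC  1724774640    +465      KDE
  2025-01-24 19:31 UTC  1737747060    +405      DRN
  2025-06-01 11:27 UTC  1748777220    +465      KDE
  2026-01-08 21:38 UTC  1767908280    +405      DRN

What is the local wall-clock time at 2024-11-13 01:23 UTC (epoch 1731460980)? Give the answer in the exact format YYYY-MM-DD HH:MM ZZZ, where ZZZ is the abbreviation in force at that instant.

Query: 2024-11-13 01:23 UTC
Rule 1/4 (KDE, +07:45): 2024-08-27 16:04 UTC ≤ query < 2025-01-24 19:31 UTC
1·60 + 23 + 465 = 548 min
548 = 0·1440 + 548; 548 = 9·60 + 8 → 09:08, same day
→ 2024-11-13 09:08 KDE

2024-11-13 09:08 KDE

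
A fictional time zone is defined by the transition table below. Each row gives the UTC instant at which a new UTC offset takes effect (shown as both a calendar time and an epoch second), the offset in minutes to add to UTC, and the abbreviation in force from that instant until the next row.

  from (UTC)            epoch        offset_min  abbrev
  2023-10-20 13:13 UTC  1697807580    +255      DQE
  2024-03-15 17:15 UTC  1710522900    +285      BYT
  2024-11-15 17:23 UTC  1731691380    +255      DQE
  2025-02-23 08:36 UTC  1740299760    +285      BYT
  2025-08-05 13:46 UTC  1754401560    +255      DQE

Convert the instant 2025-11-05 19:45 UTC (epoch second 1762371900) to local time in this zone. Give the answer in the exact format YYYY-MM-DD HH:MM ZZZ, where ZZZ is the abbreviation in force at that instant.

2025-11-06 00:00 DQE

Query: 2025-11-05 19:45 UTC
Rule 5/5 (DQE, +04:15): 2025-08-05 13:46 UTC ≤ query < +∞
19·60 + 45 + 255 = 1440 min
1440 = 1·1440 + 0; 0 = 0·60 + 0 → 00:00, 2025-11-05 + 1 day = 2025-11-06
→ 2025-11-06 00:00 DQE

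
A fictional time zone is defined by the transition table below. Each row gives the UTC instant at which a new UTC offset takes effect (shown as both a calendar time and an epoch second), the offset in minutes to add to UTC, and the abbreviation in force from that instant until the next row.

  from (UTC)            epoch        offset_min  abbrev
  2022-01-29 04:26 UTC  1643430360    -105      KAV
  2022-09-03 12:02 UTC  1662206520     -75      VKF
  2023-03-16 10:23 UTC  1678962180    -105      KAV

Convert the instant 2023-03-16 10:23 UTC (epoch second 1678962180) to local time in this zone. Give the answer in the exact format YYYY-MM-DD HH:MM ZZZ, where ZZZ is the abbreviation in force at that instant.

Query: 2023-03-16 10:23 UTC
Rule 3/3 (KAV, -01:45): 2023-03-16 10:23 UTC ≤ query < +∞
10·60 + 23 - 105 = 518 min
518 = 0·1440 + 518; 518 = 8·60 + 38 → 08:38, same day
→ 2023-03-16 08:38 KAV

2023-03-16 08:38 KAV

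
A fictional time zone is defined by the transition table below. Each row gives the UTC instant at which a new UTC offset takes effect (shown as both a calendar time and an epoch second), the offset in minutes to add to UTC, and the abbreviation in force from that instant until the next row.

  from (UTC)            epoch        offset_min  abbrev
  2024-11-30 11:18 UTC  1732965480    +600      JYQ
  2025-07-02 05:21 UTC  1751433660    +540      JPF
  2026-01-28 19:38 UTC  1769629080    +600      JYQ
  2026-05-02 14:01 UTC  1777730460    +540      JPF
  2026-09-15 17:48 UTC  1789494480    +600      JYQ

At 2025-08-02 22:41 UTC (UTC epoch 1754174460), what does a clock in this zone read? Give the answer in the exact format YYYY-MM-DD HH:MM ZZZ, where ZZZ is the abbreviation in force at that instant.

Query: 2025-08-02 22:41 UTC
Rule 2/5 (JPF, +09:00): 2025-07-02 05:21 UTC ≤ query < 2026-01-28 19:38 UTC
22·60 + 41 + 540 = 1901 min
1901 = 1·1440 + 461; 461 = 7·60 + 41 → 07:41, 2025-08-02 + 1 day = 2025-08-03
→ 2025-08-03 07:41 JPF

2025-08-03 07:41 JPF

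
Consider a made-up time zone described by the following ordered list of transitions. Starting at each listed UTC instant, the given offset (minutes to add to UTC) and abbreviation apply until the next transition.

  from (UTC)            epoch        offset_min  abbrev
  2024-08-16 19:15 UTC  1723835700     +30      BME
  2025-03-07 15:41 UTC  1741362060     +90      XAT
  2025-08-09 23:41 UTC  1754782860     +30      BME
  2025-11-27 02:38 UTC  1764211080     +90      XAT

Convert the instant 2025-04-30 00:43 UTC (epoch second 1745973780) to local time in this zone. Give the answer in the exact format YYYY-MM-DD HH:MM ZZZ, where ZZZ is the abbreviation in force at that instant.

Query: 2025-04-30 00:43 UTC
Rule 2/4 (XAT, +01:30): 2025-03-07 15:41 UTC ≤ query < 2025-08-09 23:41 UTC
0·60 + 43 + 90 = 133 min
133 = 0·1440 + 133; 133 = 2·60 + 13 → 02:13, same day
→ 2025-04-30 02:13 XAT

2025-04-30 02:13 XAT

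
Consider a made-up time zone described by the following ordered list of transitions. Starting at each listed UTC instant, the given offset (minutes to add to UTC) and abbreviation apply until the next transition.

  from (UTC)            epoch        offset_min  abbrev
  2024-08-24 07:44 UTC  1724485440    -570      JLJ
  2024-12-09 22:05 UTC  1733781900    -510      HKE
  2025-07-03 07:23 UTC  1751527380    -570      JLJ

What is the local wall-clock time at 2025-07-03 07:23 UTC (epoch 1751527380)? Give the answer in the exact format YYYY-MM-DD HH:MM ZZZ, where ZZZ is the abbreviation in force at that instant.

Query: 2025-07-03 07:23 UTC
Rule 3/3 (JLJ, -09:30): 2025-07-03 07:23 UTC ≤ query < +∞
7·60 + 23 - 570 = -127 min
-127 = -1·1440 + 1313; 1313 = 21·60 + 53 → 21:53, 2025-07-03 - 1 day = 2025-07-02
→ 2025-07-02 21:53 JLJ

2025-07-02 21:53 JLJ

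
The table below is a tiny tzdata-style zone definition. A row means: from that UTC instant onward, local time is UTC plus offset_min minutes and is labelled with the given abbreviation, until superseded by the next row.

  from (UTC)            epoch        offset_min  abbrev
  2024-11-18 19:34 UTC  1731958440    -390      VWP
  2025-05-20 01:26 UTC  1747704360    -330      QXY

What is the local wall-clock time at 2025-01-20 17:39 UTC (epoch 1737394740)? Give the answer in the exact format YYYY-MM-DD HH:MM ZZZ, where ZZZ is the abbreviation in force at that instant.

2025-01-20 11:09 VWP

Query: 2025-01-20 17:39 UTC
Rule 1/2 (VWP, -06:30): 2024-11-18 19:34 UTC ≤ query < 2025-05-20 01:26 UTC
17·60 + 39 - 390 = 669 min
669 = 0·1440 + 669; 669 = 11·60 + 9 → 11:09, same day
→ 2025-01-20 11:09 VWP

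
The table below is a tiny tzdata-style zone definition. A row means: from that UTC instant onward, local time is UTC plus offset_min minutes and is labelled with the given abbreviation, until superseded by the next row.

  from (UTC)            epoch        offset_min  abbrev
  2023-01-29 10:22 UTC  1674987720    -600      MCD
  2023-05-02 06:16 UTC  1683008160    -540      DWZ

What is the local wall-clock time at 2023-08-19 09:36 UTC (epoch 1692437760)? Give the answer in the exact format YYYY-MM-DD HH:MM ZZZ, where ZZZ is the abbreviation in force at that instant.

Query: 2023-08-19 09:36 UTC
Rule 2/2 (DWZ, -09:00): 2023-05-02 06:16 UTC ≤ query < +∞
9·60 + 36 - 540 = 36 min
36 = 0·1440 + 36; 36 = 0·60 + 36 → 00:36, same day
→ 2023-08-19 00:36 DWZ

2023-08-19 00:36 DWZ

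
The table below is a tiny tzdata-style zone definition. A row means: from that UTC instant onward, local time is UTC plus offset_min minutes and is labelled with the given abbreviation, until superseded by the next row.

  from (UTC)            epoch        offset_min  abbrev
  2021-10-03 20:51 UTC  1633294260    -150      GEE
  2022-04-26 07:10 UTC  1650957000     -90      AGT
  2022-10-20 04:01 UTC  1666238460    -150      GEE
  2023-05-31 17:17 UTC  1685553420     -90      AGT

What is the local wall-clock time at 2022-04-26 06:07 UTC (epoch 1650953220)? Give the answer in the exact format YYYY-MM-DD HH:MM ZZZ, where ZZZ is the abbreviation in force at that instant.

2022-04-26 03:37 GEE

Query: 2022-04-26 06:07 UTC
Rule 1/4 (GEE, -02:30): 2021-10-03 20:51 UTC ≤ query < 2022-04-26 07:10 UTC
6·60 + 7 - 150 = 217 min
217 = 0·1440 + 217; 217 = 3·60 + 37 → 03:37, same day
→ 2022-04-26 03:37 GEE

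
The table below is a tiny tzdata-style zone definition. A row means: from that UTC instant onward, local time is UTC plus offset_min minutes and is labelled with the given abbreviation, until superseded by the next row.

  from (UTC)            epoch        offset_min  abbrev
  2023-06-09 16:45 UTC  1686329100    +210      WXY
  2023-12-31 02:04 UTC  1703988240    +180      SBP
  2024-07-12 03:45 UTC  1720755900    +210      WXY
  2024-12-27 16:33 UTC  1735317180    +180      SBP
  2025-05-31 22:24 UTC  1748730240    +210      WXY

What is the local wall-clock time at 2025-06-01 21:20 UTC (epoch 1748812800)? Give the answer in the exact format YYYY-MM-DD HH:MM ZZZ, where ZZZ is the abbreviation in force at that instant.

Query: 2025-06-01 21:20 UTC
Rule 5/5 (WXY, +03:30): 2025-05-31 22:24 UTC ≤ query < +∞
21·60 + 20 + 210 = 1490 min
1490 = 1·1440 + 50; 50 = 0·60 + 50 → 00:50, 2025-06-01 + 1 day = 2025-06-02
→ 2025-06-02 00:50 WXY

2025-06-02 00:50 WXY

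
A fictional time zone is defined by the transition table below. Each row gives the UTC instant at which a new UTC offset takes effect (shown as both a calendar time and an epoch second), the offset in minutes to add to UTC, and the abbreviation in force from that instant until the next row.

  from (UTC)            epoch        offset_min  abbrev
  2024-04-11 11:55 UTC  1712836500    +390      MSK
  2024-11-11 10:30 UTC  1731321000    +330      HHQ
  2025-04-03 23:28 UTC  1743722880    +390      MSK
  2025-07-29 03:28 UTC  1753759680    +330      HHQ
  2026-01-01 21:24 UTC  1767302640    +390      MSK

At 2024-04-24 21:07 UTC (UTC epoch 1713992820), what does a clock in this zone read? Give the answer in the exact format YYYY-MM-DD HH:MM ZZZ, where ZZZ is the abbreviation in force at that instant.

2024-04-25 03:37 MSK

Query: 2024-04-24 21:07 UTC
Rule 1/5 (MSK, +06:30): 2024-04-11 11:55 UTC ≤ query < 2024-11-11 10:30 UTC
21·60 + 7 + 390 = 1657 min
1657 = 1·1440 + 217; 217 = 3·60 + 37 → 03:37, 2024-04-24 + 1 day = 2024-04-25
→ 2024-04-25 03:37 MSK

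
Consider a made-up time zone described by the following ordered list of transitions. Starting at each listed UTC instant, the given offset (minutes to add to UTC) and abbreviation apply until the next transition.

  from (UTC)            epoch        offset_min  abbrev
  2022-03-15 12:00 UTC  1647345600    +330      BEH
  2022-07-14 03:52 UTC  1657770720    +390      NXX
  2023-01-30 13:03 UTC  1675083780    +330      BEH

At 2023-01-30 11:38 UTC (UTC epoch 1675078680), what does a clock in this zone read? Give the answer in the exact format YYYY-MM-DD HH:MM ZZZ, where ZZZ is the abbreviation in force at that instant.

2023-01-30 18:08 NXX

Query: 2023-01-30 11:38 UTC
Rule 2/3 (NXX, +06:30): 2022-07-14 03:52 UTC ≤ query < 2023-01-30 13:03 UTC
11·60 + 38 + 390 = 1088 min
1088 = 0·1440 + 1088; 1088 = 18·60 + 8 → 18:08, same day
→ 2023-01-30 18:08 NXX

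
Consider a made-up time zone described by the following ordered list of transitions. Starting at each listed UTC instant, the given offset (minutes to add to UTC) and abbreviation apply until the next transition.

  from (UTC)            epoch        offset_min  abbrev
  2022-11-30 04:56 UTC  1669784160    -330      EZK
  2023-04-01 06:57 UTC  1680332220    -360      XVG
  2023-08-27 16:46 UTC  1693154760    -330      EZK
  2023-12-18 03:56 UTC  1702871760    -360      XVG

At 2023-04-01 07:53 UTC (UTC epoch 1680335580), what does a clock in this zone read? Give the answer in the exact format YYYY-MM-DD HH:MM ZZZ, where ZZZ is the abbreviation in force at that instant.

2023-04-01 01:53 XVG

Query: 2023-04-01 07:53 UTC
Rule 2/4 (XVG, -06:00): 2023-04-01 06:57 UTC ≤ query < 2023-08-27 16:46 UTC
7·60 + 53 - 360 = 113 min
113 = 0·1440 + 113; 113 = 1·60 + 53 → 01:53, same day
→ 2023-04-01 01:53 XVG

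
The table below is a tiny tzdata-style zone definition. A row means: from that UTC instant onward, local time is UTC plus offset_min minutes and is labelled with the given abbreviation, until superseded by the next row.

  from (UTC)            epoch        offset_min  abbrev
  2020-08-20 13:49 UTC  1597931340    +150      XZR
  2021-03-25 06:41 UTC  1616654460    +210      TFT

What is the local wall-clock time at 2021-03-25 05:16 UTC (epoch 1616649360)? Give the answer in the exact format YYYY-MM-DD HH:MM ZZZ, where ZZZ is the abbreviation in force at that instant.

2021-03-25 07:46 XZR

Query: 2021-03-25 05:16 UTC
Rule 1/2 (XZR, +02:30): 2020-08-20 13:49 UTC ≤ query < 2021-03-25 06:41 UTC
5·60 + 16 + 150 = 466 min
466 = 0·1440 + 466; 466 = 7·60 + 46 → 07:46, same day
→ 2021-03-25 07:46 XZR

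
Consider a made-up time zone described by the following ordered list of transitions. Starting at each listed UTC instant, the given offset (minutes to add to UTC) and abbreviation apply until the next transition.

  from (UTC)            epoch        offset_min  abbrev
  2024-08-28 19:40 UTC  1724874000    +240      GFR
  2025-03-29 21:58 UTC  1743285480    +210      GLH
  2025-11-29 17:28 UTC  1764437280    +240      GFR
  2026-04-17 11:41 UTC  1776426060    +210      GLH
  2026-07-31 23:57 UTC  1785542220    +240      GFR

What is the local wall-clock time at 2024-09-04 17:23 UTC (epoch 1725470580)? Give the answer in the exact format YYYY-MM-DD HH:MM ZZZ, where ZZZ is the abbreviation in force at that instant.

2024-09-04 21:23 GFR

Query: 2024-09-04 17:23 UTC
Rule 1/5 (GFR, +04:00): 2024-08-28 19:40 UTC ≤ query < 2025-03-29 21:58 UTC
17·60 + 23 + 240 = 1283 min
1283 = 0·1440 + 1283; 1283 = 21·60 + 23 → 21:23, same day
→ 2024-09-04 21:23 GFR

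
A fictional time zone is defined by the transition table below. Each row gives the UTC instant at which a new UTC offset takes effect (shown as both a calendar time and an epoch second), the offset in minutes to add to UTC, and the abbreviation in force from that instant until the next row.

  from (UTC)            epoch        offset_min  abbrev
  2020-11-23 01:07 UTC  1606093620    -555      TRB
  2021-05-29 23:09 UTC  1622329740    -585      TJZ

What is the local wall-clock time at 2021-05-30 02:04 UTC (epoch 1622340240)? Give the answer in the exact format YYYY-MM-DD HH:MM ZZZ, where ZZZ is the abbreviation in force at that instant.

Query: 2021-05-30 02:04 UTC
Rule 2/2 (TJZ, -09:45): 2021-05-29 23:09 UTC ≤ query < +∞
2·60 + 4 - 585 = -461 min
-461 = -1·1440 + 979; 979 = 16·60 + 19 → 16:19, 2021-05-30 - 1 day = 2021-05-29
→ 2021-05-29 16:19 TJZ

2021-05-29 16:19 TJZ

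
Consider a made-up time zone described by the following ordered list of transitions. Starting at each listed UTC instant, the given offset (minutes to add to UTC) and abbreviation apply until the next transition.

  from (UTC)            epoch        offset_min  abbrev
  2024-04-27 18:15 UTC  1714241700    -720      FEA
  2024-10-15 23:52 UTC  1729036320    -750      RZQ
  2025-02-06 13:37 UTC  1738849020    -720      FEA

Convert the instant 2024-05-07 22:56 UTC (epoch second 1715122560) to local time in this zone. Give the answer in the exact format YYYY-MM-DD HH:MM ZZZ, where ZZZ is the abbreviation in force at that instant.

2024-05-07 10:56 FEA

Query: 2024-05-07 22:56 UTC
Rule 1/3 (FEA, -12:00): 2024-04-27 18:15 UTC ≤ query < 2024-10-15 23:52 UTC
22·60 + 56 - 720 = 656 min
656 = 0·1440 + 656; 656 = 10·60 + 56 → 10:56, same day
→ 2024-05-07 10:56 FEA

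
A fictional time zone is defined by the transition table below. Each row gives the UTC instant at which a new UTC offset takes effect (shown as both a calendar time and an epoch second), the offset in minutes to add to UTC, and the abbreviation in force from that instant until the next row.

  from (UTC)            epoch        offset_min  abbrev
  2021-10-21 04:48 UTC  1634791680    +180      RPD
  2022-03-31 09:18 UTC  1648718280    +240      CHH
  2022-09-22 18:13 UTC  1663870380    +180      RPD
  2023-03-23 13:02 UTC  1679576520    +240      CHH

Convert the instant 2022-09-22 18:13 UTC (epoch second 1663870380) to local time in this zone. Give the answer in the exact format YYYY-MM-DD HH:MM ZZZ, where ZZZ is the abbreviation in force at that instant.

Query: 2022-09-22 18:13 UTC
Rule 3/4 (RPD, +03:00): 2022-09-22 18:13 UTC ≤ query < 2023-03-23 13:02 UTC
18·60 + 13 + 180 = 1273 min
1273 = 0·1440 + 1273; 1273 = 21·60 + 13 → 21:13, same day
→ 2022-09-22 21:13 RPD

2022-09-22 21:13 RPD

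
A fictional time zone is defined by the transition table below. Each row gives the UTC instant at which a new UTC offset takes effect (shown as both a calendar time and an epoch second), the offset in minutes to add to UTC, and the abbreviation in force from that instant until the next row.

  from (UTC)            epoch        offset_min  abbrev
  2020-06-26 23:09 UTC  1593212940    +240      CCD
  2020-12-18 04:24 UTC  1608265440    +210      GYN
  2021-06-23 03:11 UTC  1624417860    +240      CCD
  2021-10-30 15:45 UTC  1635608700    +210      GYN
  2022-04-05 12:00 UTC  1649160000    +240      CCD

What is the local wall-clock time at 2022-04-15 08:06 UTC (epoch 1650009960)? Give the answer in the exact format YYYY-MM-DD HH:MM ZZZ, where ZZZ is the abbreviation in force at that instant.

2022-04-15 12:06 CCD

Query: 2022-04-15 08:06 UTC
Rule 5/5 (CCD, +04:00): 2022-04-05 12:00 UTC ≤ query < +∞
8·60 + 6 + 240 = 726 min
726 = 0·1440 + 726; 726 = 12·60 + 6 → 12:06, same day
→ 2022-04-15 12:06 CCD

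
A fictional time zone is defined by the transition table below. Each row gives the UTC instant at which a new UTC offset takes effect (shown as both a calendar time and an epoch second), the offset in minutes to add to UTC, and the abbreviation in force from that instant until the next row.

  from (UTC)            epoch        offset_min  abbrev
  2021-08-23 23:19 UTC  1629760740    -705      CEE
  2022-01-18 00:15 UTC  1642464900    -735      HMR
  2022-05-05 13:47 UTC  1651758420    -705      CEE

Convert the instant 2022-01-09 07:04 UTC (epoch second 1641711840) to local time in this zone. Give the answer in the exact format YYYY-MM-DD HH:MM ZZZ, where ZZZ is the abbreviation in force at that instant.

2022-01-08 19:19 CEE

Query: 2022-01-09 07:04 UTC
Rule 1/3 (CEE, -11:45): 2021-08-23 23:19 UTC ≤ query < 2022-01-18 00:15 UTC
7·60 + 4 - 705 = -281 min
-281 = -1·1440 + 1159; 1159 = 19·60 + 19 → 19:19, 2022-01-09 - 1 day = 2022-01-08
→ 2022-01-08 19:19 CEE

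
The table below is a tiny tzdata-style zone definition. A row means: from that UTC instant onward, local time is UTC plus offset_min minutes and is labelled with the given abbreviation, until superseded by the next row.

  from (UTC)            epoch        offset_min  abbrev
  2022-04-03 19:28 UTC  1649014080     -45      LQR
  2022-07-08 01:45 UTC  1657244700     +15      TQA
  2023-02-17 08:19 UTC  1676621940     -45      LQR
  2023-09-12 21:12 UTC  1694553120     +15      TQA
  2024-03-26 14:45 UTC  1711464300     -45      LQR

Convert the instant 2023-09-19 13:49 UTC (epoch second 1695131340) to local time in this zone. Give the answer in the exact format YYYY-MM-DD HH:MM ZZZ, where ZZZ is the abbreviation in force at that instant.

Query: 2023-09-19 13:49 UTC
Rule 4/5 (TQA, +00:15): 2023-09-12 21:12 UTC ≤ query < 2024-03-26 14:45 UTC
13·60 + 49 + 15 = 844 min
844 = 0·1440 + 844; 844 = 14·60 + 4 → 14:04, same day
→ 2023-09-19 14:04 TQA

2023-09-19 14:04 TQA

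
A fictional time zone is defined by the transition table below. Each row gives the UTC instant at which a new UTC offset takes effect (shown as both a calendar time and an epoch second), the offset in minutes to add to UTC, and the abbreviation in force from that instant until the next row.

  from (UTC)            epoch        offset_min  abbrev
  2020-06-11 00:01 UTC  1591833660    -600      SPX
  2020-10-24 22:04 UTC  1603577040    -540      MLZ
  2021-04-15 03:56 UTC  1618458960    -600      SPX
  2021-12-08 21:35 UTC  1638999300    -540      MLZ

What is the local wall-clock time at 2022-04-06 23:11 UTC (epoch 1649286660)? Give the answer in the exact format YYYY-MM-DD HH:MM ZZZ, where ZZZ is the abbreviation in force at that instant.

2022-04-06 14:11 MLZ

Query: 2022-04-06 23:11 UTC
Rule 4/4 (MLZ, -09:00): 2021-12-08 21:35 UTC ≤ query < +∞
23·60 + 11 - 540 = 851 min
851 = 0·1440 + 851; 851 = 14·60 + 11 → 14:11, same day
→ 2022-04-06 14:11 MLZ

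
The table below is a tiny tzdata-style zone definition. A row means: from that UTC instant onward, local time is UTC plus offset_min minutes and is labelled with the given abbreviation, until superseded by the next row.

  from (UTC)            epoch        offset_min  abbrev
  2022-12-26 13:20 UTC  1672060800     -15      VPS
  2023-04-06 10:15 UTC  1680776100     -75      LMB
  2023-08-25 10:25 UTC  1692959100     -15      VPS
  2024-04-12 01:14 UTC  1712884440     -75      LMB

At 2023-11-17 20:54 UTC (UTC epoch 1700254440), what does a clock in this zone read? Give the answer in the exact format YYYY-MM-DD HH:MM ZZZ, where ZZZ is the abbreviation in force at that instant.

Query: 2023-11-17 20:54 UTC
Rule 3/4 (VPS, -00:15): 2023-08-25 10:25 UTC ≤ query < 2024-04-12 01:14 UTC
20·60 + 54 - 15 = 1239 min
1239 = 0·1440 + 1239; 1239 = 20·60 + 39 → 20:39, same day
→ 2023-11-17 20:39 VPS

2023-11-17 20:39 VPS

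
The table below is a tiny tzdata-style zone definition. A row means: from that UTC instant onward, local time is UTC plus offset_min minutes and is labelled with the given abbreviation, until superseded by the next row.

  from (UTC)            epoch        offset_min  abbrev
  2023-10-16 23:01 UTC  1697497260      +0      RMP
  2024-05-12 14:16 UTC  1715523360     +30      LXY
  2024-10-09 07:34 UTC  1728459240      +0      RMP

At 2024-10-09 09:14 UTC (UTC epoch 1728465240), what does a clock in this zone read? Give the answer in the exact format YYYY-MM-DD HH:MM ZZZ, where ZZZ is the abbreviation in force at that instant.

2024-10-09 09:14 RMP

Query: 2024-10-09 09:14 UTC
Rule 3/3 (RMP, +00:00): 2024-10-09 07:34 UTC ≤ query < +∞
9·60 + 14 + 0 = 554 min
554 = 0·1440 + 554; 554 = 9·60 + 14 → 09:14, same day
→ 2024-10-09 09:14 RMP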